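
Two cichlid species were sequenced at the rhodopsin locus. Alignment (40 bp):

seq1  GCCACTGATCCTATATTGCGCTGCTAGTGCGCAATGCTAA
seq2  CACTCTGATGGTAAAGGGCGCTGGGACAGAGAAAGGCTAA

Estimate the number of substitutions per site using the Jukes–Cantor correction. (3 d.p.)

0.520

The sequences differ at 15 of 40 sites, so p = 15/40 = 0.375.
d = −(3/4) ln(1 − 4p/3) = −0.75 ln(1 − 0.5) = −0.75 ln(0.5)
  = −0.75 × (-0.693147) = 0.519860 substitutions/site.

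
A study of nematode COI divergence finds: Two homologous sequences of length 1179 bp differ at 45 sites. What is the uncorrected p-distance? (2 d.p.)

0.04

p = 45/1179 = 0.038167… ≈ 0.04 (to 2 d.p.).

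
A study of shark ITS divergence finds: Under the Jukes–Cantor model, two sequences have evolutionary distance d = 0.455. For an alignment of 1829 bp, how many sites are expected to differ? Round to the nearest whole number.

624

Invert JC69: p = (3/4)(1 − e^(−4d/3)) = 0.75 × (1 − e^(-0.606667)) = 0.75 × (1 − 0.545165) = 0.341126.
Expected differing sites = pL ≈ 0.341126 × 1829 = 623.919454 ≈ 624.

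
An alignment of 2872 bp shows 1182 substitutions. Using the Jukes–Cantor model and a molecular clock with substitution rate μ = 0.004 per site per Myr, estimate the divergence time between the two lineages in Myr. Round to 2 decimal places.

74.60

p = 1182/2872 ≈ 0.41156.
d = −(3/4) ln(1 − 4p/3) = −0.75 ln(1 − 0.548747) = −0.75 ln(0.451253)
  = −0.75 × (-0.795727) = 0.596795 substitutions/site.
Under a molecular clock d = 2μt, so t = d/(2μ) = 0.596795 / (2 × 0.004) = 74.60 Myr.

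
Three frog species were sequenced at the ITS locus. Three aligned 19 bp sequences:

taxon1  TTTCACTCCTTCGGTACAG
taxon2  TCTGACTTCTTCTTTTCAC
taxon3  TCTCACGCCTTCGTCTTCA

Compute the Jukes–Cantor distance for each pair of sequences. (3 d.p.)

taxon1–taxon2: 7/19 sites differ → p ≈ 0.368421, d = −0.75 ln(1 − 0.491228) = 0.506816 ≈ 0.507.
taxon1–taxon3: 8/19 sites differ → p ≈ 0.421053, d = −0.75 ln(1 − 0.561404) = 0.618132 ≈ 0.618.
taxon2–taxon3: 8/19 sites differ → p ≈ 0.421053, d = −0.75 ln(1 − 0.561404) = 0.618132 ≈ 0.618.

d(taxon1,taxon2) = 0.507, d(taxon1,taxon3) = 0.618, d(taxon2,taxon3) = 0.618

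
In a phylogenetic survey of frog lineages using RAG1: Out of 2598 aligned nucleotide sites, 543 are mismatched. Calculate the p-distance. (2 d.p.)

0.21

p = 543/2598 = 0.209006… ≈ 0.21 (to 2 d.p.).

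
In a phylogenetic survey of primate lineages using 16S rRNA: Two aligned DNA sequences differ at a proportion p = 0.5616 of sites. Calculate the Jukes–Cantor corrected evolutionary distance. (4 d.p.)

1.0361

d = −(3/4) ln(1 − 4p/3) = −0.75 ln(1 − 0.7488) = −0.75 ln(0.2512)
  = −0.75 × (-1.381506) = 1.036130 substitutions/site.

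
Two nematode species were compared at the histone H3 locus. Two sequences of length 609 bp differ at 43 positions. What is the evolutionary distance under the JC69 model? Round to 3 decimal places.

0.074

p = 43/609 ≈ 0.070608.
d = −(3/4) ln(1 − 4p/3) = −0.75 ln(1 − 0.094144) = −0.75 ln(0.905856)
  = −0.75 × (-0.098875) = 0.074156 substitutions/site.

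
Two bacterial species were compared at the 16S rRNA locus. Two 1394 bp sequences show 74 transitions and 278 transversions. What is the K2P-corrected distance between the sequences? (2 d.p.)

P = 74/1394 ≈ 0.053085 and Q = 278/1394 ≈ 0.199426.
Under the Kimura two-parameter model, d = −½ ln(1 − 2P − Q) − ¼ ln(1 − 2Q).
1 − 2P − Q = 0.694404, giving −½ ln(0.694404) = 0.182351.
1 − 2Q = 0.601148, giving −¼ ln(0.601148) = 0.127229.
d = 0.182351 + 0.127229 = 0.309580.

0.31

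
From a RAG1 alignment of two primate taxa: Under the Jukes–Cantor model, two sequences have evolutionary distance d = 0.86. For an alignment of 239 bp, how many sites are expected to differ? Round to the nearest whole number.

Invert JC69: p = (3/4)(1 − e^(−4d/3)) = 0.75 × (1 − e^(-1.146667)) = 0.75 × (1 − 0.317694) = 0.511730.
Expected differing sites = pL ≈ 0.511730 × 239 = 122.30347 ≈ 122.

122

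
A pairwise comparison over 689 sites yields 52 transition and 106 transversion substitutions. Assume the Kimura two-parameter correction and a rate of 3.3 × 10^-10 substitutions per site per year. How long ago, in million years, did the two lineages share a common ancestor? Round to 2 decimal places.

P = 52/689 ≈ 0.075472 and Q = 106/689 ≈ 0.153846.
Under the Kimura two-parameter model, d = −½ ln(1 − 2P − Q) − ¼ ln(1 − 2Q).
1 − 2P − Q = 0.69521, giving −½ ln(0.69521) = 0.181771.
1 − 2Q = 0.692308, giving −¼ ln(0.692308) = 0.091931.
d = 0.181771 + 0.091931 = 0.273702.
Under a molecular clock d = 2μt, so t = d/(2μ) = 0.273702 / (2 × 3.3 × 10^-10) = 414.70 million years.

414.70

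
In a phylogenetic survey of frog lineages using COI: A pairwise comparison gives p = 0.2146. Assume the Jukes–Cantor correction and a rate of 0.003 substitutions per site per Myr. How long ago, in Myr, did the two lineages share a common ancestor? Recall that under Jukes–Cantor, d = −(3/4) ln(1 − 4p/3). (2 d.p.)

d = −(3/4) ln(1 − 4p/3) = −0.75 ln(1 − 0.286133) = −0.75 ln(0.713867)
  = −0.75 × (-0.337059) = 0.252794 substitutions/site.
Under a molecular clock d = 2μt, so t = d/(2μ) = 0.252794 / (2 × 0.003) = 42.13 Myr.

42.13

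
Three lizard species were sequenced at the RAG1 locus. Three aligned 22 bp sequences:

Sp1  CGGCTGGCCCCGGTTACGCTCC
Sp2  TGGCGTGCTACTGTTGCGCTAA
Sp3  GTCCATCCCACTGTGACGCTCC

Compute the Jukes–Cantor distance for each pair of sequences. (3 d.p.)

d(Sp1,Sp2) = 0.591, d(Sp1,Sp3) = 0.591, d(Sp2,Sp3) = 0.699

Sp1–Sp2: 9/22 sites differ → p ≈ 0.409091, d = −0.75 ln(1 − 0.545455) = 0.591344 ≈ 0.591.
Sp1–Sp3: 9/22 sites differ → p ≈ 0.409091, d = −0.75 ln(1 − 0.545455) = 0.591344 ≈ 0.591.
Sp2–Sp3: 10/22 sites differ → p ≈ 0.454545, d = −0.75 ln(1 − 0.60606) = 0.698667 ≈ 0.699.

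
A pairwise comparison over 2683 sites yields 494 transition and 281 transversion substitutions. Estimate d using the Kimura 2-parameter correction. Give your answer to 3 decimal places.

0.379

P = 494/2683 ≈ 0.184122 and Q = 281/2683 ≈ 0.104734.
Under the Kimura two-parameter model, d = −½ ln(1 − 2P − Q) − ¼ ln(1 − 2Q).
1 − 2P − Q = 0.527022, giving −½ ln(0.527022) = 0.320256.
1 − 2Q = 0.790532, giving −¼ ln(0.790532) = 0.058762.
d = 0.320256 + 0.058762 = 0.379018.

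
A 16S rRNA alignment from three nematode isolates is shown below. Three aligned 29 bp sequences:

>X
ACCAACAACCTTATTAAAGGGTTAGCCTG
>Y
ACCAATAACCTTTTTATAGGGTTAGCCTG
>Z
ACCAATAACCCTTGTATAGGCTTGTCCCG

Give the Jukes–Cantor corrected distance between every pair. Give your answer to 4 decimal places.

d(X,Y) = 0.1113, d(X,Z) = 0.4006, d(Y,Z) = 0.2421

X–Y: 3/29 sites differ → p ≈ 0.103448, d = −0.75 ln(1 − 0.137931) = 0.111315 ≈ 0.1113.
X–Z: 9/29 sites differ → p ≈ 0.310345, d = −0.75 ln(1 − 0.413793) = 0.400562 ≈ 0.4006.
Y–Z: 6/29 sites differ → p ≈ 0.206897, d = −0.75 ln(1 − 0.275863) = 0.242081 ≈ 0.2421.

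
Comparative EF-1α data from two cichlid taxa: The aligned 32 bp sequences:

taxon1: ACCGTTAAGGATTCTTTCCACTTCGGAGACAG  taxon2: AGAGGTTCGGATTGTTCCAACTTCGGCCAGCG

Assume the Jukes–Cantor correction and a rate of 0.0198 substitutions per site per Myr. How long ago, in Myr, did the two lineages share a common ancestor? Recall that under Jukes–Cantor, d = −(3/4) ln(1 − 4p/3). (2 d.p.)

13.13

The sequences differ at 12 of 32 sites, so p = 12/32 = 0.375.
d = −(3/4) ln(1 − 4p/3) = −0.75 ln(1 − 0.5) = −0.75 ln(0.5)
  = −0.75 × (-0.693147) = 0.519860 substitutions/site.
Under a molecular clock d = 2μt, so t = d/(2μ) = 0.519860 / (2 × 0.0198) = 13.13 Myr.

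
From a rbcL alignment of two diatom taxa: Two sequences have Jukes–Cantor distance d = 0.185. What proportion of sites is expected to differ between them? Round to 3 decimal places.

0.164

p = (3/4)(1 − e^(−4d/3)) = 0.75 × (1 − e^(-0.246667)) = 0.75 × (1 − 0.781401) = 0.163949.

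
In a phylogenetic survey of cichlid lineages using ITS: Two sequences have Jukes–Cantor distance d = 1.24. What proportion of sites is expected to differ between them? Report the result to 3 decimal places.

p = (3/4)(1 − e^(−4d/3)) = 0.75 × (1 − e^(-1.653333)) = 0.75 × (1 − 0.191411) = 0.606442.

0.606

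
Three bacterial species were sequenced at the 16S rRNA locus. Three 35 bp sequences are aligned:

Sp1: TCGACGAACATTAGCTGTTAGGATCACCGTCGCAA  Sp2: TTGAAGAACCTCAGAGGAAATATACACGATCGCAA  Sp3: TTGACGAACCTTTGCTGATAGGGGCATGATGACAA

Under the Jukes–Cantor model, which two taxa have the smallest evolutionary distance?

Sp1 and Sp3

Sp1–Sp2: 14/35 differ, p = 0.400, d = 0.572.
Sp1–Sp3: 11/35 differ, p = 0.314, d = 0.407.
Sp2–Sp3: 13/35 differ, p = 0.371, d = 0.513.
The smallest distance is between Sp1 and Sp3.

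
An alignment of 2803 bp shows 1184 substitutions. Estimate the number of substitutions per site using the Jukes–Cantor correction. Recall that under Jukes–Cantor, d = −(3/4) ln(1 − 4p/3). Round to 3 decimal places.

p = 1184/2803 ≈ 0.422405.
d = −(3/4) ln(1 − 4p/3) = −0.75 ln(1 − 0.563207) = −0.75 ln(0.436793)
  = −0.75 × (-0.828296) = 0.621222 substitutions/site.

0.621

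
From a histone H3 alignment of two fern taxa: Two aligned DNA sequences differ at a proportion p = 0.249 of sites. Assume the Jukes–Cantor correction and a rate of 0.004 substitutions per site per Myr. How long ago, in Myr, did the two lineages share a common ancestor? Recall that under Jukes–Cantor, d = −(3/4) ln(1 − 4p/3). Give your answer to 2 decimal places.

37.83

d = −(3/4) ln(1 − 4p/3) = −0.75 ln(1 − 0.332) = −0.75 ln(0.668)
  = −0.75 × (-0.403467) = 0.302600 substitutions/site.
Under a molecular clock d = 2μt, so t = d/(2μ) = 0.302600 / (2 × 0.004) = 37.83 Myr.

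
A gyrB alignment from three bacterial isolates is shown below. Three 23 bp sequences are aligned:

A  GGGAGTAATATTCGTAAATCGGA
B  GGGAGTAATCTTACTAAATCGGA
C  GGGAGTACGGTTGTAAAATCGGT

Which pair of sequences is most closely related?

A–B: 3/23 differ, p = 0.130, d = 0.143.
A–C: 7/23 differ, p = 0.304, d = 0.390.
B–C: 7/23 differ, p = 0.304, d = 0.390.
The smallest distance is between A and B.

A and B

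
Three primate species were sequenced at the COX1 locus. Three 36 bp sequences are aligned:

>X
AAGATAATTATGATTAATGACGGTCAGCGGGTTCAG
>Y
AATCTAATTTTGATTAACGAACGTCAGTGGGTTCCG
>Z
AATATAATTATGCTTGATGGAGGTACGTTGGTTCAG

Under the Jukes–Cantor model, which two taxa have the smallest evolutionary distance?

X–Y: 8/36 differ, p = 0.222, d = 0.264.
X–Z: 9/36 differ, p = 0.250, d = 0.304.
Y–Z: 11/36 differ, p = 0.306, d = 0.392.
The smallest distance is between X and Y.

X and Y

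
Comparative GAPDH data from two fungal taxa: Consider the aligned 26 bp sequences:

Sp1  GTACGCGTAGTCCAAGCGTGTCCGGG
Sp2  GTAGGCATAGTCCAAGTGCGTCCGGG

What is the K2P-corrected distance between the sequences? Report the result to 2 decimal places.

Of 26 sites, 3 differences are transitions and 1 are transversions, so P = 3/26 ≈ 0.115385 and Q = 1/26 ≈ 0.038462.
Under the Kimura two-parameter model, d = −½ ln(1 − 2P − Q) − ¼ ln(1 − 2Q).
1 − 2P − Q = 0.730768, giving −½ ln(0.730768) = 0.156830.
1 − 2Q = 0.923076, giving −¼ ln(0.923076) = 0.020011.
d = 0.156830 + 0.020011 = 0.176841.

0.18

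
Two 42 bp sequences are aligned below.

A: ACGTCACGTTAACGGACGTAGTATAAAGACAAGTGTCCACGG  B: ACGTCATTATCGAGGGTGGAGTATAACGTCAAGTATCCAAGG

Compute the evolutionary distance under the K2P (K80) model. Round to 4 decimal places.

Of 42 sites, 5 differences are transitions and 8 are transversions, so P = 5/42 ≈ 0.119048 and Q = 8/42 ≈ 0.190476.
Under the Kimura two-parameter model, d = −½ ln(1 − 2P − Q) − ¼ ln(1 − 2Q).
1 − 2P − Q = 0.571428, giving −½ ln(0.571428) = 0.279808.
1 − 2Q = 0.619048, giving −¼ ln(0.619048) = 0.119893.
d = 0.279808 + 0.119893 = 0.399701.

0.3997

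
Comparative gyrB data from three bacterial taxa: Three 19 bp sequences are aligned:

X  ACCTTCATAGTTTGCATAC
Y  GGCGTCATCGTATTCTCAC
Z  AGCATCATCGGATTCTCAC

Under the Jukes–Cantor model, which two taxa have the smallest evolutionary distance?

Y and Z

X–Y: 8/19 differ, p = 0.421, d = 0.618.
X–Z: 8/19 differ, p = 0.421, d = 0.618.
Y–Z: 3/19 differ, p = 0.158, d = 0.177.
The smallest distance is between Y and Z.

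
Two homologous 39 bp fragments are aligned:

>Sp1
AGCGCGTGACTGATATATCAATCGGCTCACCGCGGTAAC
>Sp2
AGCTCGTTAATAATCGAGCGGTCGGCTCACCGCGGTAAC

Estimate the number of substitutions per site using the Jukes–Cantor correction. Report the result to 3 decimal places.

0.276

The sequences differ at 9 of 39 sites (4, 8, 10, 12, 15, 16, 18, 20, 21), so p = 9/39 ≈ 0.230769.
d = −(3/4) ln(1 − 4p/3) = −0.75 ln(1 − 0.307692) = −0.75 ln(0.692308)
  = −0.75 × (-0.367724) = 0.275793 substitutions/site.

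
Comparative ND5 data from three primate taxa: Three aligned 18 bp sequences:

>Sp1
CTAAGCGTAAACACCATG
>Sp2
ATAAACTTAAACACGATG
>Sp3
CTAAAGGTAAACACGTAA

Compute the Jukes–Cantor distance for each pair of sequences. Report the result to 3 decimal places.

Sp1–Sp2: 4/18 sites differ → p ≈ 0.222222, d = −0.75 ln(1 − 0.296296) = 0.263548 ≈ 0.264.
Sp1–Sp3: 6/18 sites differ → p ≈ 0.333333, d = −0.75 ln(1 − 0.444444) = 0.440839 ≈ 0.441.
Sp2–Sp3: 6/18 sites differ → p ≈ 0.333333, d = −0.75 ln(1 − 0.444444) = 0.440839 ≈ 0.441.

d(Sp1,Sp2) = 0.264, d(Sp1,Sp3) = 0.441, d(Sp2,Sp3) = 0.441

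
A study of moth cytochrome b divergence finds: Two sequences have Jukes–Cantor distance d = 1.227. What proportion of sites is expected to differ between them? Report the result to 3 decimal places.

p = (3/4)(1 − e^(−4d/3)) = 0.75 × (1 − e^(-1.636)) = 0.75 × (1 − 0.194758) = 0.603932.

0.604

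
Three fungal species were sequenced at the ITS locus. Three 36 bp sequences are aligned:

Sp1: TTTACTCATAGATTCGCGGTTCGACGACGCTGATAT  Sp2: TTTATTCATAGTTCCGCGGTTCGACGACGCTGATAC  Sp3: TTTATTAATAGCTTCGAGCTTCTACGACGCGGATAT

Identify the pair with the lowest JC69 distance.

Sp1–Sp2: 4/36 differ, p = 0.111, d = 0.120.
Sp1–Sp3: 7/36 differ, p = 0.194, d = 0.225.
Sp2–Sp3: 8/36 differ, p = 0.222, d = 0.264.
The smallest distance is between Sp1 and Sp2.

Sp1 and Sp2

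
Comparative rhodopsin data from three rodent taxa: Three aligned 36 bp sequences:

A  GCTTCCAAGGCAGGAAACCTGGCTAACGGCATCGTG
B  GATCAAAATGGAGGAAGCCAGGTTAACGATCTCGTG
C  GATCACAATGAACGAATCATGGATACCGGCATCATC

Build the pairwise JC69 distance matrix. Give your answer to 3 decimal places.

A–B: 12/36 sites differ → p ≈ 0.333333, d = −0.75 ln(1 − 0.444444) = 0.440839 ≈ 0.441.
A–C: 12/36 sites differ → p ≈ 0.333333, d = −0.75 ln(1 − 0.444444) = 0.440839 ≈ 0.441.
B–C: 13/36 sites differ → p ≈ 0.361111, d = −0.75 ln(1 − 0.481481) = 0.492584 ≈ 0.493.

d(A,B) = 0.441, d(A,C) = 0.441, d(B,C) = 0.493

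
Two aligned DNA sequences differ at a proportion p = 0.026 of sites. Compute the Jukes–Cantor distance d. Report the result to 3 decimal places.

0.026

d = −(3/4) ln(1 − 4p/3) = −0.75 ln(1 − 0.034667) = −0.75 ln(0.965333)
  = −0.75 × (-0.035282) = 0.026462 substitutions/site.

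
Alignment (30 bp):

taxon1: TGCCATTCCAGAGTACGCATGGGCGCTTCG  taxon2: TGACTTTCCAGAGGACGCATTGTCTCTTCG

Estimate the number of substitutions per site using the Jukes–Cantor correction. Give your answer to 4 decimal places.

The sequences differ at 6 of 30 sites (3, 5, 14, 21, 23, 25), so p = 6/30 = 0.2.
d = −(3/4) ln(1 − 4p/3) = −0.75 ln(1 − 0.266667) = −0.75 ln(0.733333)
  = −0.75 × (-0.310155) = 0.232616 substitutions/site.

0.2326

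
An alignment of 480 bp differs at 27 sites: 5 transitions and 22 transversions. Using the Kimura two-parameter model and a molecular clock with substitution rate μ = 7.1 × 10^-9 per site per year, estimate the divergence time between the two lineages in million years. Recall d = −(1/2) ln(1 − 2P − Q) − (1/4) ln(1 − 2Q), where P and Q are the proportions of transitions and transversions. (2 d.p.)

4.12

P = 5/480 ≈ 0.010417 and Q = 22/480 ≈ 0.045833.
Under the Kimura two-parameter model, d = −½ ln(1 − 2P − Q) − ¼ ln(1 − 2Q).
1 − 2P − Q = 0.933333, giving −½ ln(0.933333) = 0.034497.
1 − 2Q = 0.908334, giving −¼ ln(0.908334) = 0.024036.
d = 0.034497 + 0.024036 = 0.058533.
Under a molecular clock d = 2μt, so t = d/(2μ) = 0.058533 / (2 × 7.1 × 10^-9) = 4.12 million years.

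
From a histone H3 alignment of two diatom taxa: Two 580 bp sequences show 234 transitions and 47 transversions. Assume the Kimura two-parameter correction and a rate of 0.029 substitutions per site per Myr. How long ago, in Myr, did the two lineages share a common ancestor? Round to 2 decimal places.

19.63

P = 234/580 ≈ 0.403448 and Q = 47/580 ≈ 0.081034.
Under the Kimura two-parameter model, d = −½ ln(1 − 2P − Q) − ¼ ln(1 − 2Q).
1 − 2P − Q = 0.11207, giving −½ ln(0.11207) = 1.094316.
1 − 2Q = 0.837932, giving −¼ ln(0.837932) = 0.044205.
d = 1.094316 + 0.044205 = 1.138521.
Under a molecular clock d = 2μt, so t = d/(2μ) = 1.138521 / (2 × 0.029) = 19.63 Myr.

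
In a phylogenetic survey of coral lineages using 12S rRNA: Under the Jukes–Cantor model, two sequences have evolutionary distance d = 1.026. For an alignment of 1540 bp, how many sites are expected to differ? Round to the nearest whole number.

Invert JC69: p = (3/4)(1 − e^(−4d/3)) = 0.75 × (1 − e^(-1.368)) = 0.75 × (1 − 0.254616) = 0.559038.
Expected differing sites = pL ≈ 0.559038 × 1540 = 860.91852 ≈ 861.

861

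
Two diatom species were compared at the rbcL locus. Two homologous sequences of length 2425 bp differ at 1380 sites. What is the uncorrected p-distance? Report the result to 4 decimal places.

p = 1380/2425 = 0.569072… ≈ 0.5691 (to 4 d.p.).

0.5691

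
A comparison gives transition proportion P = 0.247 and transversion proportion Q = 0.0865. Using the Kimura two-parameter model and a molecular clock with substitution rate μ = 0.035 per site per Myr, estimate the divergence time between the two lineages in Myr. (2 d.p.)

6.88

Under the Kimura two-parameter model, d = −½ ln(1 − 2P − Q) − ¼ ln(1 − 2Q).
1 − 2P − Q = 0.4195, giving −½ ln(0.4195) = 0.434346.
1 − 2Q = 0.827, giving −¼ ln(0.827) = 0.047488.
d = 0.434346 + 0.047488 = 0.481834.
Under a molecular clock d = 2μt, so t = d/(2μ) = 0.481834 / (2 × 0.035) = 6.88 Myr.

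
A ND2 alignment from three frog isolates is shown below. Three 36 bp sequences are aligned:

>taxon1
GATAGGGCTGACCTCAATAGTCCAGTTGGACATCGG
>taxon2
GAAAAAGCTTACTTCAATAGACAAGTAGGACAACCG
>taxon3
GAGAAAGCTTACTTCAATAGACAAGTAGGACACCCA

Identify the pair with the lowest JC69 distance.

taxon1–taxon2: 10/36 differ, p = 0.278, d = 0.347.
taxon1–taxon3: 11/36 differ, p = 0.306, d = 0.392.
taxon2–taxon3: 3/36 differ, p = 0.083, d = 0.088.
The smallest distance is between taxon2 and taxon3.

taxon2 and taxon3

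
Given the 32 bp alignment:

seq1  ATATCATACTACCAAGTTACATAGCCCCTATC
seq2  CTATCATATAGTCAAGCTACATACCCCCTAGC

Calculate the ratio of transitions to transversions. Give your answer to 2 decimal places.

1.00

Transitions are A↔G and C↔T; transversions are all other mismatches.
Transitions: 4. Transversions: 4.
R = 4/4 = 1.00.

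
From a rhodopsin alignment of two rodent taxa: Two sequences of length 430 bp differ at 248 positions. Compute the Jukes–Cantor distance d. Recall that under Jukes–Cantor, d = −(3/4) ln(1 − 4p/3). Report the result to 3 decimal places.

1.099

p = 248/430 ≈ 0.576744.
d = −(3/4) ln(1 − 4p/3) = −0.75 ln(1 − 0.768992) = −0.75 ln(0.231008)
  = −0.75 × (-1.465303) = 1.098977 substitutions/site.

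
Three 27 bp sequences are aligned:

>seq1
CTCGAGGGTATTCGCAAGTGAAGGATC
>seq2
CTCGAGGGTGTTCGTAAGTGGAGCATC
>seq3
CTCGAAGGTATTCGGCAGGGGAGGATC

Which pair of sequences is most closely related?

seq1 and seq2

seq1–seq2: 4/27 differ, p = 0.148, d = 0.165.
seq1–seq3: 5/27 differ, p = 0.185, d = 0.213.
seq2–seq3: 6/27 differ, p = 0.222, d = 0.264.
The smallest distance is between seq1 and seq2.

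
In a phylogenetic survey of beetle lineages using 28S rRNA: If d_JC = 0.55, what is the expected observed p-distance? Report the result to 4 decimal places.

p = (3/4)(1 − e^(−4d/3)) = 0.75 × (1 − e^(-0.733333)) = 0.75 × (1 − 0.480305) = 0.389771.

0.3898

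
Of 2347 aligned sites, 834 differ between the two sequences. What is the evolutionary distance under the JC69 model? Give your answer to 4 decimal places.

0.4816

p = 834/2347 ≈ 0.355347.
d = −(3/4) ln(1 − 4p/3) = −0.75 ln(1 − 0.473796) = −0.75 ln(0.526204)
  = −0.75 × (-0.642066) = 0.481550 substitutions/site.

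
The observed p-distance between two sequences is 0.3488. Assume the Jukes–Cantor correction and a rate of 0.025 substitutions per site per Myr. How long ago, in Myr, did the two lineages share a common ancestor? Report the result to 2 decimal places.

d = −(3/4) ln(1 − 4p/3) = −0.75 ln(1 − 0.465067) = −0.75 ln(0.534933)
  = −0.75 × (-0.625614) = 0.469211 substitutions/site.
Under a molecular clock d = 2μt, so t = d/(2μ) = 0.469211 / (2 × 0.025) = 9.38 Myr.

9.38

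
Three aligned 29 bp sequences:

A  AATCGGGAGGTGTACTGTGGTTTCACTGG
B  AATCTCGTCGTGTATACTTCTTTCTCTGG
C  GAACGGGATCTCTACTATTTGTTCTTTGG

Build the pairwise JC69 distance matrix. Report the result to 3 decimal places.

d(A,B) = 0.462, d(A,C) = 0.529, d(B,C) = 0.774

A–B: 10/29 sites differ → p ≈ 0.344828, d = −0.75 ln(1 − 0.459771) = 0.461822 ≈ 0.462.
A–C: 11/29 sites differ → p ≈ 0.37931, d = −0.75 ln(1 − 0.505747) = 0.528531 ≈ 0.529.
B–C: 14/29 sites differ → p ≈ 0.482759, d = −0.75 ln(1 − 0.643679) = 0.773942 ≈ 0.774.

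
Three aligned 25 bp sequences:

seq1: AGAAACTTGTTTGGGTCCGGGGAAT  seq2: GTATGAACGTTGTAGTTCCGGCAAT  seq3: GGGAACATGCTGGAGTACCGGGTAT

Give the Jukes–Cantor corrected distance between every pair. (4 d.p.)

seq1–seq2: 13/25 sites differ → p = 0.52, d = −0.75 ln(1 − 0.693333) = 0.886495 ≈ 0.8865.
seq1–seq3: 9/25 sites differ → p = 0.36, d = −0.75 ln(1 − 0.48) = 0.490445 ≈ 0.4904.
seq2–seq3: 11/25 sites differ → p = 0.44, d = −0.75 ln(1 − 0.586667) = 0.662626 ≈ 0.6626.

d(seq1,seq2) = 0.8865, d(seq1,seq3) = 0.4904, d(seq2,seq3) = 0.6626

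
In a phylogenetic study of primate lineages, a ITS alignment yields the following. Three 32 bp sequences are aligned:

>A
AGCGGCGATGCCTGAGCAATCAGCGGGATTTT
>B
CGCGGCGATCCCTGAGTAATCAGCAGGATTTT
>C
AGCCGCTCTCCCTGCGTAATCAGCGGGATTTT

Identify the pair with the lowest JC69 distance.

A and B

A–B: 4/32 differ, p = 0.125, d = 0.137.
A–C: 6/32 differ, p = 0.188, d = 0.216.
B–C: 6/32 differ, p = 0.188, d = 0.216.
The smallest distance is between A and B.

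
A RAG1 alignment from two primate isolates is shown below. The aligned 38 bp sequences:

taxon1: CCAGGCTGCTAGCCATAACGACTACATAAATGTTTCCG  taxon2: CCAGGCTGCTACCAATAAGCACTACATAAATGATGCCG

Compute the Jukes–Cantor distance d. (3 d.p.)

The sequences differ at 6 of 38 sites (12, 14, 19, 20, 33, 35), so p = 6/38 ≈ 0.157895.
d = −(3/4) ln(1 − 4p/3) = −0.75 ln(1 − 0.210527) = −0.75 ln(0.789473)
  = −0.75 × (-0.236390) = 0.177293 substitutions/site.

0.177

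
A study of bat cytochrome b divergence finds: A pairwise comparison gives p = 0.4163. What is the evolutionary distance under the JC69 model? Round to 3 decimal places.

0.607

d = −(3/4) ln(1 − 4p/3) = −0.75 ln(1 − 0.555067) = −0.75 ln(0.444933)
  = −0.75 × (-0.809832) = 0.607374 substitutions/site.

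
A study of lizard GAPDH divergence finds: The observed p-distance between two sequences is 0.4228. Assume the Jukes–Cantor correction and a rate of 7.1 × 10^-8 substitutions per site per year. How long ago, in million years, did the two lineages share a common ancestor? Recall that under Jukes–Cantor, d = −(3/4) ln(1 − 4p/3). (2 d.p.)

d = −(3/4) ln(1 − 4p/3) = −0.75 ln(1 − 0.563733) = −0.75 ln(0.436267)
  = −0.75 × (-0.829501) = 0.622126 substitutions/site.
Under a molecular clock d = 2μt, so t = d/(2μ) = 0.622126 / (2 × 7.1 × 10^-8) = 4.38 million years.

4.38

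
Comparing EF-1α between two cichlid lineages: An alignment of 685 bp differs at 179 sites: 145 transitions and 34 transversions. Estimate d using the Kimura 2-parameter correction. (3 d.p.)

P = 145/685 ≈ 0.211679 and Q = 34/685 ≈ 0.049635.
Under the Kimura two-parameter model, d = −½ ln(1 − 2P − Q) − ¼ ln(1 − 2Q).
1 − 2P − Q = 0.527007, giving −½ ln(0.527007) = 0.320271.
1 − 2Q = 0.90073, giving −¼ ln(0.90073) = 0.026137.
d = 0.320271 + 0.026137 = 0.346408.

0.346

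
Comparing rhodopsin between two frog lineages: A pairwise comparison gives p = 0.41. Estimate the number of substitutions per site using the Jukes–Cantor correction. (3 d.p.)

d = −(3/4) ln(1 − 4p/3) = −0.75 ln(1 − 0.546667) = −0.75 ln(0.453333)
  = −0.75 × (-0.791128) = 0.593346 substitutions/site.

0.593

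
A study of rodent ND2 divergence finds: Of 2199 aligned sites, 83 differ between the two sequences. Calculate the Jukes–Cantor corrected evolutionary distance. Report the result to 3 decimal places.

0.039

p = 83/2199 ≈ 0.037744.
d = −(3/4) ln(1 − 4p/3) = −0.75 ln(1 − 0.050325) = −0.75 ln(0.949675)
  = −0.75 × (-0.051635) = 0.038726 substitutions/site.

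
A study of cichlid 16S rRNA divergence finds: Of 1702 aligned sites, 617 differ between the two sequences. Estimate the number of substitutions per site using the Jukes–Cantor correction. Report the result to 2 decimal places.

p = 617/1702 ≈ 0.362515.
d = −(3/4) ln(1 − 4p/3) = −0.75 ln(1 − 0.483353) = −0.75 ln(0.516647)
  = −0.75 × (-0.660395) = 0.495296 substitutions/site.

0.50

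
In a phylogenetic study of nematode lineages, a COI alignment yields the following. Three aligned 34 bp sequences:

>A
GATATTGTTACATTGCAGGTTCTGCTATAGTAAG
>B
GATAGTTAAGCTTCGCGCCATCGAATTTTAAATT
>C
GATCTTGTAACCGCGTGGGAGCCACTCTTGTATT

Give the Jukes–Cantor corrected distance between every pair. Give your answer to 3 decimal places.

A–B: 20/34 sites differ → p ≈ 0.588235, d = −0.75 ln(1 − 0.784313) = 1.150445 ≈ 1.150.
A–C: 15/34 sites differ → p ≈ 0.441176, d = −0.75 ln(1 − 0.588235) = 0.665477 ≈ 0.665.
B–C: 16/34 sites differ → p ≈ 0.470588, d = −0.75 ln(1 − 0.627451) = 0.740540 ≈ 0.741.

d(A,B) = 1.150, d(A,C) = 0.665, d(B,C) = 0.741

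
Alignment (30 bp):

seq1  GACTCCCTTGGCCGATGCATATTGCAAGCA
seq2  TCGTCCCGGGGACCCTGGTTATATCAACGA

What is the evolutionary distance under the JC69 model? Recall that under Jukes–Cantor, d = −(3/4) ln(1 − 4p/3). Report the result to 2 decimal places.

0.73

The sequences differ at 14 of 30 sites, so p = 14/30 ≈ 0.466667.
d = −(3/4) ln(1 − 4p/3) = −0.75 ln(1 − 0.622223) = −0.75 ln(0.377777)
  = −0.75 × (-0.973451) = 0.730088 substitutions/site.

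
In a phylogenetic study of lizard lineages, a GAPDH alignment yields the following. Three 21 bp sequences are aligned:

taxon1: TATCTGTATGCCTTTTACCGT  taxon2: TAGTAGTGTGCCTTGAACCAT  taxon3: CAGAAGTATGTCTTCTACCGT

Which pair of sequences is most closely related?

taxon1 and taxon3

taxon1–taxon2: 7/21 differ, p = 0.333, d = 0.441.
taxon1–taxon3: 6/21 differ, p = 0.286, d = 0.360.
taxon2–taxon3: 7/21 differ, p = 0.333, d = 0.441.
The smallest distance is between taxon1 and taxon3.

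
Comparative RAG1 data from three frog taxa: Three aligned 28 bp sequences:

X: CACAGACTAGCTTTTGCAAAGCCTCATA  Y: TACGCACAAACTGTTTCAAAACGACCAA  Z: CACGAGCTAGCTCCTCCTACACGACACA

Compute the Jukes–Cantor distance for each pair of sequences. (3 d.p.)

X–Y: 12/28 sites differ → p ≈ 0.428571, d = −0.75 ln(1 − 0.571428) = 0.635472 ≈ 0.635.
X–Z: 12/28 sites differ → p ≈ 0.428571, d = −0.75 ln(1 − 0.571428) = 0.635472 ≈ 0.635.
Y–Z: 12/28 sites differ → p ≈ 0.428571, d = −0.75 ln(1 − 0.571428) = 0.635472 ≈ 0.635.

d(X,Y) = 0.635, d(X,Z) = 0.635, d(Y,Z) = 0.635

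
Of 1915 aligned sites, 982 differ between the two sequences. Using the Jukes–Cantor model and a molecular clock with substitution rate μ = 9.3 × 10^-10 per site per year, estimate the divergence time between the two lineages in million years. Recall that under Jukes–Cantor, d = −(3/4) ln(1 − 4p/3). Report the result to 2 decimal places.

464.17

p = 982/1915 ≈ 0.512794.
d = −(3/4) ln(1 − 4p/3) = −0.75 ln(1 − 0.683725) = −0.75 ln(0.316275)
  = −0.75 × (-1.151143) = 0.863357 substitutions/site.
Under a molecular clock d = 2μt, so t = d/(2μ) = 0.863357 / (2 × 9.3 × 10^-10) = 464.17 million years.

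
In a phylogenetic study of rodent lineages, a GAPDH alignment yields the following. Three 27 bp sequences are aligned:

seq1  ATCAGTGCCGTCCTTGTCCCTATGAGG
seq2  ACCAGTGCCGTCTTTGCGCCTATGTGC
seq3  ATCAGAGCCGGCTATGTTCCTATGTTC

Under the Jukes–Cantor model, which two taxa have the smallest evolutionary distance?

seq1 and seq2

seq1–seq2: 6/27 differ, p = 0.222, d = 0.264.
seq1–seq3: 8/27 differ, p = 0.296, d = 0.377.
seq2–seq3: 7/27 differ, p = 0.259, d = 0.318.
The smallest distance is between seq1 and seq2.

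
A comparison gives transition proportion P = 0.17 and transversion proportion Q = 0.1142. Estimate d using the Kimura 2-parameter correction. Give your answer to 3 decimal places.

0.368

Under the Kimura two-parameter model, d = −½ ln(1 − 2P − Q) − ¼ ln(1 − 2Q).
1 − 2P − Q = 0.5458, giving −½ ln(0.5458) = 0.302751.
1 − 2Q = 0.7716, giving −¼ ln(0.7716) = 0.064822.
d = 0.302751 + 0.064822 = 0.367573.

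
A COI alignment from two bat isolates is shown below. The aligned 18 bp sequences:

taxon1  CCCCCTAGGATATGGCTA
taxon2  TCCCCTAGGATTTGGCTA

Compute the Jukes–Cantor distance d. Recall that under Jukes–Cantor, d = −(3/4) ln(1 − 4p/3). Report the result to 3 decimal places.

0.120

The sequences differ at 2 of 18 sites (1, 12), so p = 2/18 ≈ 0.111111.
d = −(3/4) ln(1 − 4p/3) = −0.75 ln(1 − 0.148148) = −0.75 ln(0.851852)
  = −0.75 × (-0.160342) = 0.120257 substitutions/site.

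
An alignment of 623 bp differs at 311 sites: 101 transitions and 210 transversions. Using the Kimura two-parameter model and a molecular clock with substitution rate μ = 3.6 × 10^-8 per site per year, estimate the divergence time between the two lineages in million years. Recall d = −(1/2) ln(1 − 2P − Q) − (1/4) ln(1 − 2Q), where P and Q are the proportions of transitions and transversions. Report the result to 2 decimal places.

P = 101/623 ≈ 0.162119 and Q = 210/623 ≈ 0.337079.
Under the Kimura two-parameter model, d = −½ ln(1 − 2P − Q) − ¼ ln(1 − 2Q).
1 − 2P − Q = 0.338683, giving −½ ln(0.338683) = 0.541345.
1 − 2Q = 0.325842, giving −¼ ln(0.325842) = 0.280336.
d = 0.541345 + 0.280336 = 0.821681.
Under a molecular clock d = 2μt, so t = d/(2μ) = 0.821681 / (2 × 3.6 × 10^-8) = 11.41 million years.

11.41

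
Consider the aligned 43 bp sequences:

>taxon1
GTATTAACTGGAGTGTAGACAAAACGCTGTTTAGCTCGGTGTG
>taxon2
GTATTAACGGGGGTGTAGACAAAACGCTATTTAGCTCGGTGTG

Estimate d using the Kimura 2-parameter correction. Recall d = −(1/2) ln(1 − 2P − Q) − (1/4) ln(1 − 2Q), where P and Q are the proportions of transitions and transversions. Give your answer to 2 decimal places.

0.07

Of 43 sites, 2 differences are transitions and 1 are transversions, so P = 2/43 ≈ 0.046512 and Q = 1/43 ≈ 0.023256.
Under the Kimura two-parameter model, d = −½ ln(1 − 2P − Q) − ¼ ln(1 − 2Q).
1 − 2P − Q = 0.88372, giving −½ ln(0.88372) = 0.061808.
1 − 2Q = 0.953488, giving −¼ ln(0.953488) = 0.011907.
d = 0.061808 + 0.011907 = 0.073715.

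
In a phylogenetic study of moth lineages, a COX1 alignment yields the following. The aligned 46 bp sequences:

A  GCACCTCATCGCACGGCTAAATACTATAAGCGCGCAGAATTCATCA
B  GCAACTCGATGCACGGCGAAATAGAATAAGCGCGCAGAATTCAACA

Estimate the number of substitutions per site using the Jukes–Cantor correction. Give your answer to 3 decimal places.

The sequences differ at 8 of 46 sites (4, 8, 9, 10, 18, 24, 25, 44), so p = 8/46 ≈ 0.173913.
d = −(3/4) ln(1 − 4p/3) = −0.75 ln(1 − 0.231884) = −0.75 ln(0.768116)
  = −0.75 × (-0.263815) = 0.197861 substitutions/site.

0.198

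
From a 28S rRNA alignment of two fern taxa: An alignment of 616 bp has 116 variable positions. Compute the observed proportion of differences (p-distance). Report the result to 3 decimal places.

p = 116/616 = 0.188311… ≈ 0.188 (to 3 d.p.).

0.188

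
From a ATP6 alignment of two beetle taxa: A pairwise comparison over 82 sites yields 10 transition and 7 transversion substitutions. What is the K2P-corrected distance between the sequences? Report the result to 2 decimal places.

0.25

P = 10/82 ≈ 0.121951 and Q = 7/82 ≈ 0.085366.
Under the Kimura two-parameter model, d = −½ ln(1 − 2P − Q) − ¼ ln(1 − 2Q).
1 − 2P − Q = 0.670732, giving −½ ln(0.670732) = 0.199693.
1 − 2Q = 0.829268, giving −¼ ln(0.829268) = 0.046803.
d = 0.199693 + 0.046803 = 0.246496.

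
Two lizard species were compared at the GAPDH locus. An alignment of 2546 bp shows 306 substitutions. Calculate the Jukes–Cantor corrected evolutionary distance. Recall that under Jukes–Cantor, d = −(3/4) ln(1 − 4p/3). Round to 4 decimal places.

0.1310

p = 306/2546 ≈ 0.120189.
d = −(3/4) ln(1 − 4p/3) = −0.75 ln(1 − 0.160252) = −0.75 ln(0.839748)
  = −0.75 × (-0.174653) = 0.130990 substitutions/site.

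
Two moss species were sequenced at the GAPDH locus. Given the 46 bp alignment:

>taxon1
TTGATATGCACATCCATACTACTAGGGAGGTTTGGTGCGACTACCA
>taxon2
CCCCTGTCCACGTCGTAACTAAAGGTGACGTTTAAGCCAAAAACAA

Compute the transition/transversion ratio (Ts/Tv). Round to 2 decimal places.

0.53

Transitions are A↔G and C↔T; transversions are all other mismatches.
Transitions: 8. Transversions: 15.
R = 8/15 = 0.533333… ≈ 0.53 (to 2 d.p.).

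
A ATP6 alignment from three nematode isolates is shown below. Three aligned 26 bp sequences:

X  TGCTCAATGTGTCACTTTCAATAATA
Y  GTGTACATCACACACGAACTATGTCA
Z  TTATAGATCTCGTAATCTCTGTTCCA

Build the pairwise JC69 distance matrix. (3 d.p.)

d(X,Y) = 1.288, d(X,Z) = 1.100, d(Y,Z) = 0.824

X–Y: 16/26 sites differ → p ≈ 0.615385, d = −0.75 ln(1 − 0.820513) = 1.288239 ≈ 1.288.
X–Z: 15/26 sites differ → p ≈ 0.576923, d = −0.75 ln(1 − 0.769231) = 1.099754 ≈ 1.100.
Y–Z: 13/26 sites differ → p = 0.5, d = −0.75 ln(1 − 0.666667) = 0.823960 ≈ 0.824.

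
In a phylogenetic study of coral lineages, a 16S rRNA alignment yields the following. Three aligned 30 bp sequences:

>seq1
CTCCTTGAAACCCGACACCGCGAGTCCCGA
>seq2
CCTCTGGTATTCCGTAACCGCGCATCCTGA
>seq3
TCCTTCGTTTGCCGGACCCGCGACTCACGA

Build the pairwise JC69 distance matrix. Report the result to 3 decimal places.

seq1–seq2: 11/30 sites differ → p ≈ 0.366667, d = −0.75 ln(1 − 0.488889) = 0.503376 ≈ 0.503.
seq1–seq3: 13/30 sites differ → p ≈ 0.433333, d = −0.75 ln(1 − 0.577777) = 0.646666 ≈ 0.647.
seq2–seq3: 12/30 sites differ → p = 0.4, d = −0.75 ln(1 − 0.533333) = 0.571605 ≈ 0.572.

d(seq1,seq2) = 0.503, d(seq1,seq3) = 0.647, d(seq2,seq3) = 0.572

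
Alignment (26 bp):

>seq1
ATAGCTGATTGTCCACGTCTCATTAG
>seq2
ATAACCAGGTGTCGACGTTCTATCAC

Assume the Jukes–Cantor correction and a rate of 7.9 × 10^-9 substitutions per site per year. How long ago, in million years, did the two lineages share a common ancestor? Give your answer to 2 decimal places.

39.42

The sequences differ at 11 of 26 sites, so p = 11/26 ≈ 0.423077.
d = −(3/4) ln(1 − 4p/3) = −0.75 ln(1 − 0.564103) = −0.75 ln(0.435897)
  = −0.75 × (-0.830349) = 0.622762 substitutions/site.
Under a molecular clock d = 2μt, so t = d/(2μ) = 0.622762 / (2 × 7.9 × 10^-9) = 39.42 million years.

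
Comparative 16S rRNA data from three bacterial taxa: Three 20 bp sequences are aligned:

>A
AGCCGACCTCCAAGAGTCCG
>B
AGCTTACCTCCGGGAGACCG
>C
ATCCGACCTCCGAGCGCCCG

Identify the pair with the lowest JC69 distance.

A and C

A–B: 5/20 differ, p = 0.250, d = 0.304.
A–C: 4/20 differ, p = 0.200, d = 0.233.
B–C: 6/20 differ, p = 0.300, d = 0.383.
The smallest distance is between A and C.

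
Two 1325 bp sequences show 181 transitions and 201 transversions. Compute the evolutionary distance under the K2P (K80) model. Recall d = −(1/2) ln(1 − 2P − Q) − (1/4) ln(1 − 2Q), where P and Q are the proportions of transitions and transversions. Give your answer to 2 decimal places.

P = 181/1325 ≈ 0.136604 and Q = 201/1325 ≈ 0.151698.
Under the Kimura two-parameter model, d = −½ ln(1 − 2P − Q) − ¼ ln(1 − 2Q).
1 − 2P − Q = 0.575094, giving −½ ln(0.575094) = 0.276611.
1 − 2Q = 0.696604, giving −¼ ln(0.696604) = 0.090385.
d = 0.276611 + 0.090385 = 0.366996.

0.37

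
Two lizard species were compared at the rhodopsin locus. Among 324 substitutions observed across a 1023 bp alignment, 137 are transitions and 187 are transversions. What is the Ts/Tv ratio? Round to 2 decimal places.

0.73

R = 137/187 = 0.732620… ≈ 0.73 (to 2 d.p.).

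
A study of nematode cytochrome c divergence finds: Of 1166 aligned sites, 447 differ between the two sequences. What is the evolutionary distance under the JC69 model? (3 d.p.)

0.537

p = 447/1166 ≈ 0.383362.
d = −(3/4) ln(1 − 4p/3) = −0.75 ln(1 − 0.511149) = −0.75 ln(0.488851)
  = −0.75 × (-0.715698) = 0.536774 substitutions/site.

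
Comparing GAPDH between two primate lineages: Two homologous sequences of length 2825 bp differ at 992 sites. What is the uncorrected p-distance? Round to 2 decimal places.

p = 992/2825 = 0.351150… ≈ 0.35 (to 2 d.p.).

0.35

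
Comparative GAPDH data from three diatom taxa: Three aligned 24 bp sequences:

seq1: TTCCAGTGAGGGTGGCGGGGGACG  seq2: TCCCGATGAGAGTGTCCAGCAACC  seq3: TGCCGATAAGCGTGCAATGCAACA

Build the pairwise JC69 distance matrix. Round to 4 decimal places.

d(seq1,seq2) = 0.6082, d(seq1,seq3) = 0.8240, d(seq2,seq3) = 0.4408

seq1–seq2: 10/24 sites differ → p ≈ 0.416667, d = −0.75 ln(1 − 0.555556) = 0.608198 ≈ 0.6082.
seq1–seq3: 12/24 sites differ → p = 0.5, d = −0.75 ln(1 − 0.666667) = 0.823960 ≈ 0.8240.
seq2–seq3: 8/24 sites differ → p ≈ 0.333333, d = −0.75 ln(1 − 0.444444) = 0.440839 ≈ 0.4408.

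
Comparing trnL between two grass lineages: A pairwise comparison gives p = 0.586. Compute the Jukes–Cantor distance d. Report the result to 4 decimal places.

1.1402

d = −(3/4) ln(1 − 4p/3) = −0.75 ln(1 − 0.781333) = −0.75 ln(0.218667)
  = −0.75 × (-1.520205) = 1.140154 substitutions/site.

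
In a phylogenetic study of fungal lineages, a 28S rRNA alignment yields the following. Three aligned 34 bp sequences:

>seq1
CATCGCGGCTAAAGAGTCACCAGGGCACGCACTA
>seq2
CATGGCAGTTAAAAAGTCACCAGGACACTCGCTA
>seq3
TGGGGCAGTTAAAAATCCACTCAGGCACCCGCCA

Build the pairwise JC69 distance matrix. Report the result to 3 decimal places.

d(seq1,seq2) = 0.241, d(seq1,seq3) = 0.665, d(seq2,seq3) = 0.423

seq1–seq2: 7/34 sites differ → p ≈ 0.205882, d = −0.75 ln(1 − 0.274509) = 0.240680 ≈ 0.241.
seq1–seq3: 15/34 sites differ → p ≈ 0.441176, d = −0.75 ln(1 − 0.588235) = 0.665477 ≈ 0.665.
seq2–seq3: 11/34 sites differ → p ≈ 0.323529, d = −0.75 ln(1 − 0.431372) = 0.423397 ≈ 0.423.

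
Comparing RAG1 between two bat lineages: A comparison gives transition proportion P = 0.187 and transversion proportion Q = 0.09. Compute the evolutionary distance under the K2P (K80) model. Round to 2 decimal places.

Under the Kimura two-parameter model, d = −½ ln(1 − 2P − Q) − ¼ ln(1 − 2Q).
1 − 2P − Q = 0.536, giving −½ ln(0.536) = 0.311811.
1 − 2Q = 0.82, giving −¼ ln(0.82) = 0.049613.
d = 0.311811 + 0.049613 = 0.361424.

0.36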